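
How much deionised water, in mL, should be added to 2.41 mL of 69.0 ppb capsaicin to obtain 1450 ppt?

112 mL

1450 ppt = 1.45 ppb.
V₂ = C₁V₁/C₂ = 69.0 × 2.41 / 1.45 = 115 mL.
Diluent to add = V₂ − V₁ = 115 − 2.41 = 112 mL.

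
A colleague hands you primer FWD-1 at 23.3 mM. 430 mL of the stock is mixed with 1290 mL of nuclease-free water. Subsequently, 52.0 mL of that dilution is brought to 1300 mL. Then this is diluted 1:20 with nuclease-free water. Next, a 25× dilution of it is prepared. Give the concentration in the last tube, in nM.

466 nM

Overall dilution factor = 4 × 25 × 20 × 25 = 5.00 × 10⁴.
23.3 mM / 5.00 × 10⁴ = 4.66 × 10⁻⁴ mM = 466 nM.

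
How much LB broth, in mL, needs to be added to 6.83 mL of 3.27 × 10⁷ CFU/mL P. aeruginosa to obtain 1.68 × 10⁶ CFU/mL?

V₂ = C₁V₁/C₂ = 3.27 × 10⁷ × 6.83 / 1.68 × 10⁶ = 133 mL.
Diluent to add = V₂ − V₁ = 133 − 6.83 = 126 mL.

126 mL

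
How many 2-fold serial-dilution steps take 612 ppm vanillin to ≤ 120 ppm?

Need 2ⁿ ≥ 5.10, so n ≥ log(5.10)/log(2) = 2.35.
Minimum whole steps: n = 3.

3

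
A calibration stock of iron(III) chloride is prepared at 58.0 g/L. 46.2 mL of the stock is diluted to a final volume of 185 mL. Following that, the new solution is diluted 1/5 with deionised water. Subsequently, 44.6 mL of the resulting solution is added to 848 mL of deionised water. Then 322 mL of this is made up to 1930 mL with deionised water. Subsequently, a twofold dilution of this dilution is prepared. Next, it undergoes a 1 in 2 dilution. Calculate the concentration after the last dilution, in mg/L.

Overall dilution factor = 4.004 × 5 × 20.01 × 5.994 × 2 × 2 = 9607.
58.0 g/L / 9607 = 6.04 × 10⁻³ g/L = 6.04 mg/L.

6.04 mg/L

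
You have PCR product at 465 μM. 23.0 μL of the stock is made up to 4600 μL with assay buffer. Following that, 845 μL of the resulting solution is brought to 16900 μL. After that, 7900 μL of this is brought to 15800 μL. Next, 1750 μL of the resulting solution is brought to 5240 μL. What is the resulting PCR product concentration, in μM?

Overall dilution factor = 200 × 20 × 2 × 2.994 = 2.40 × 10⁴.
465 μM / 2.40 × 10⁴ = 0.0194 μM.

0.0194 μM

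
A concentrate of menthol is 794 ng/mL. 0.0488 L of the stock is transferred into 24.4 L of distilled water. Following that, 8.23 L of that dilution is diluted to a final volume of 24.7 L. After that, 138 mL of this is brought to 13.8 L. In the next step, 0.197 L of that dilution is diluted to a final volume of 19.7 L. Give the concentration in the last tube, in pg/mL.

0.0528 pg/mL

Overall dilution factor = 501 × 3.001 × 100 × 100 = 1.50 × 10⁷.
794 ng/mL / 1.50 × 10⁷ = 5.28 × 10⁻⁵ ng/mL = 0.0528 pg/mL.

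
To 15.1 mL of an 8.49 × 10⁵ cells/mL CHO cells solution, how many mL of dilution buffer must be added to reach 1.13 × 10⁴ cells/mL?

V₂ = C₁V₁/C₂ = 8.49 × 10⁵ × 15.1 / 1.13 × 10⁴ = 1135 mL.
Diluent to add = V₂ − V₁ = 1135 − 15.1 = 1120 mL.

1120 mL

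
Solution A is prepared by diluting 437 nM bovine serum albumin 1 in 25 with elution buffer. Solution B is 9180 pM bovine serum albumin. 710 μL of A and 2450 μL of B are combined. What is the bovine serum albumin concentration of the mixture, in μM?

0.0110 μM

C_A = 437 nM / 25 = 17.5 nM.
C_B = 9180 pM = 9.18 nM.
C_mix = (C_A·V_A + C_B·V_B)/(V_A + V_B) = (17.5×710 + 9.18×2450) / 3160 = 11.0 nM = 0.0110 μM.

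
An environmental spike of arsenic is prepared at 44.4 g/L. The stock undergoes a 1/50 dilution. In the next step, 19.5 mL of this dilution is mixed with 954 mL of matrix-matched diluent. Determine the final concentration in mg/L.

Overall dilution factor = 50 × 49.92 = 2496.
44.4 g/L / 2496 = 0.0178 g/L = 17.8 mg/L.

17.8 mg/L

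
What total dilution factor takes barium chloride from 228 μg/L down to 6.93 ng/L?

Factor = C₀/C_target = 228 μg/L / 6.93 ng/L = 3.29 × 10⁴.

3.29 × 10⁴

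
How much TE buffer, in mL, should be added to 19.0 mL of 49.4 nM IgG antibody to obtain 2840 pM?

2840 pM = 2.84 nM.
V₂ = C₁V₁/C₂ = 49.4 × 19.0 / 2.84 = 330 mL.
Diluent to add = V₂ − V₁ = 330 − 19.0 = 311 mL.

311 mL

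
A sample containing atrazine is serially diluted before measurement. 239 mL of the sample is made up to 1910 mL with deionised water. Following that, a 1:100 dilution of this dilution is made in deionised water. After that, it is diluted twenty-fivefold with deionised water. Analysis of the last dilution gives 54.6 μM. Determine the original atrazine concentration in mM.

Overall dilution factor = 7.992 × 100 × 25 = 2.00 × 10⁴.
Original = 54.6 μM × 2.00 × 10⁴ = 1.09 × 10⁶ μM = 1090 mM.

1090 mM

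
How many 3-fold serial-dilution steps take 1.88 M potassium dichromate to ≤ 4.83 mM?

Need 3ⁿ ≥ 389, so n ≥ log(389)/log(3) = 5.43.
Minimum whole steps: n = 6.

6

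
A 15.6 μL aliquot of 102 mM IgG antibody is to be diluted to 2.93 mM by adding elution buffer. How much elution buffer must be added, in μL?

527 μL

V₂ = C₁V₁/C₂ = 102 × 15.6 / 2.93 = 543 μL.
Diluent to add = V₂ − V₁ = 543 − 15.6 = 527 μL.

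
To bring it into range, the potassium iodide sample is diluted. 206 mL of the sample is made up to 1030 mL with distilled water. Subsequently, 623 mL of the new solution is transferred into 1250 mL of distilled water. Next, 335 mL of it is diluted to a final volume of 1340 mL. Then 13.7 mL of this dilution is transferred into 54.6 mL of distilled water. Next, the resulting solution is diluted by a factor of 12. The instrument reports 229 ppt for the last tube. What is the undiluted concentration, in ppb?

Overall dilution factor = 5 × 3.006 × 4 × 4.985 × 12 = 3597.
Original = 229 ppt × 3597 = 8.24 × 10⁵ ppt = 824 ppb.

824 ppb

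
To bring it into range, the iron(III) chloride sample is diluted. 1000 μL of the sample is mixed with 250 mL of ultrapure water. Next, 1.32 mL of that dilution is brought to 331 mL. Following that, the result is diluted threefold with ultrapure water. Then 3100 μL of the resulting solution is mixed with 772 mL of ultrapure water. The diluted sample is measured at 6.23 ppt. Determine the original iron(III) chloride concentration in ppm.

294 ppm

Overall dilution factor = 251 × 250.8 × 3 × 250.0 = 4.72 × 10⁷.
Original = 6.23 ppt × 4.72 × 10⁷ = 2.94 × 10⁸ ppt = 294 ppm.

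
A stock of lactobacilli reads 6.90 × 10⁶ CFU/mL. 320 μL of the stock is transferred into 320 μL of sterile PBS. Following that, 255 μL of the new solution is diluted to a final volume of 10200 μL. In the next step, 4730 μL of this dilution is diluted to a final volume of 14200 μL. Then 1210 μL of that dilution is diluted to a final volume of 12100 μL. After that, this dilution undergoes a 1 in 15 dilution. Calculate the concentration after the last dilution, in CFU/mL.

192 CFU/mL

Overall dilution factor = 2 × 40 × 3.002 × 10 × 15 = 3.60 × 10⁴.
6.90 × 10⁶ CFU/mL / 3.60 × 10⁴ = 192 CFU/mL.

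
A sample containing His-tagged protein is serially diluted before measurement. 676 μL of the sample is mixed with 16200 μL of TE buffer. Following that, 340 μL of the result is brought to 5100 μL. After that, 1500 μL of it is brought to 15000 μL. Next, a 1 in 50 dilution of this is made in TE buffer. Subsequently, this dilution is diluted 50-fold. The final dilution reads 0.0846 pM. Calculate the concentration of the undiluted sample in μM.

0.792 μM

Overall dilution factor = 24.96 × 15 × 10 × 50 × 50 = 9.36 × 10⁶.
Original = 0.0846 pM × 9.36 × 10⁶ = 7.92 × 10⁵ pM = 0.792 μM.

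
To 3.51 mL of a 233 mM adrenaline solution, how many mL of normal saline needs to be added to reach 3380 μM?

238 mL

3380 μM = 3.38 mM.
V₂ = C₁V₁/C₂ = 233 × 3.51 / 3.38 = 242 mL.
Diluent to add = V₂ − V₁ = 242 − 3.51 = 238 mL.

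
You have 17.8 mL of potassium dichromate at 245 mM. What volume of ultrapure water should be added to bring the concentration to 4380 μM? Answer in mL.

978 mL

4380 μM = 4.38 mM.
V₂ = C₁V₁/C₂ = 245 × 17.8 / 4.38 = 996 mL.
Diluent to add = V₂ − V₁ = 996 − 17.8 = 978 mL.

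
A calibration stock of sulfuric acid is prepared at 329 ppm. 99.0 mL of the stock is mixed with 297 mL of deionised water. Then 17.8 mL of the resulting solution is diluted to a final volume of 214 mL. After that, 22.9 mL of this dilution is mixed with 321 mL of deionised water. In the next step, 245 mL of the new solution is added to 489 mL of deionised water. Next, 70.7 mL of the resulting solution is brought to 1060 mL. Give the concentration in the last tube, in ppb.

10.1 ppb

Overall dilution factor = 4 × 12.02 × 15.02 × 2.996 × 14.99 = 3.24 × 10⁴.
329 ppm / 3.24 × 10⁴ = 0.0101 ppm = 10.1 ppb.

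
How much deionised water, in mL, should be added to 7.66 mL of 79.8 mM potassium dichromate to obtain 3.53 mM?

V₂ = C₁V₁/C₂ = 79.8 × 7.66 / 3.53 = 173 mL.
Diluent to add = V₂ − V₁ = 173 − 7.66 = 166 mL.

166 mL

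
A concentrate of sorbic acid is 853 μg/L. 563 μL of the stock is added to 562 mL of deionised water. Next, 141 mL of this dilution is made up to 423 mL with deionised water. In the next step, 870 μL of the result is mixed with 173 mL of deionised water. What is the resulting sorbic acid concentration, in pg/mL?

Overall dilution factor = 999.2 × 3 × 199.9 = 5.99 × 10⁵.
853 μg/L / 5.99 × 10⁵ = 1.42 × 10⁻³ μg/L = 1.42 pg/mL.

1.42 pg/mL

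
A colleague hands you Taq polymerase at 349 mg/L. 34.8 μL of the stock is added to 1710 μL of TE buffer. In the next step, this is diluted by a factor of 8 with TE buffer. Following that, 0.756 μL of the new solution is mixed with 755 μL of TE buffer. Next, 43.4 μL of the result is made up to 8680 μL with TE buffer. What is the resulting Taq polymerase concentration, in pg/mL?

4.35 pg/mL

Overall dilution factor = 50.14 × 8 × 999.7 × 200 = 8.02 × 10⁷.
349 mg/L / 8.02 × 10⁷ = 4.35 × 10⁻⁶ mg/L = 4.35 pg/mL.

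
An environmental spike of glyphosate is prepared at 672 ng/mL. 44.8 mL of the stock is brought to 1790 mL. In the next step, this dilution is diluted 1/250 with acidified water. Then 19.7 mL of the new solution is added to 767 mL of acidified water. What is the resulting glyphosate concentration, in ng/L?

Overall dilution factor = 39.96 × 250 × 39.93 = 3.99 × 10⁵.
672 ng/mL / 3.99 × 10⁵ = 1.68 × 10⁻³ ng/mL = 1.68 ng/L.

1.68 ng/L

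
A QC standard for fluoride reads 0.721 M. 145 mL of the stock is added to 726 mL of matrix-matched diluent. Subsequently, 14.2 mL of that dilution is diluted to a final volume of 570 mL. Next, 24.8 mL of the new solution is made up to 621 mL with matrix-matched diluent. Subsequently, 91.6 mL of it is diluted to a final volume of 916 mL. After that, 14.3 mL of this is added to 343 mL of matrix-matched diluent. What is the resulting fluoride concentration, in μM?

Overall dilution factor = 6.007 × 40.14 × 25.04 × 10 × 24.99 = 1.51 × 10⁶.
0.721 M / 1.51 × 10⁶ = 4.78 × 10⁻⁷ M = 0.478 μM.

0.478 μM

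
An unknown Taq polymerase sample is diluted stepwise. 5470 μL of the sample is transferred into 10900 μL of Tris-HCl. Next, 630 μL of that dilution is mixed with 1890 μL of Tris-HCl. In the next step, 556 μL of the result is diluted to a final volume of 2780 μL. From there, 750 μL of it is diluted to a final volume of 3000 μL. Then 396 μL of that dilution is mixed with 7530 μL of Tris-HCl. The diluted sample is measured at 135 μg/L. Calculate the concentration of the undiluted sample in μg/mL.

647 μg/mL

Overall dilution factor = 2.993 × 4 × 5 × 4 × 20.02 = 4792.
Original = 135 μg/L × 4792 = 6.47 × 10⁵ μg/L = 647 μg/mL.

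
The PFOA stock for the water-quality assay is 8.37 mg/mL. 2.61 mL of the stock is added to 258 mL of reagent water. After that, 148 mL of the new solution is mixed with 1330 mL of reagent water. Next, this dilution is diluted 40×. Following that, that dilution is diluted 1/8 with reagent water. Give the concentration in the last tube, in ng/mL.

26.2 ng/mL

Overall dilution factor = 99.85 × 9.986 × 40 × 8 = 3.19 × 10⁵.
8.37 mg/mL / 3.19 × 10⁵ = 2.62 × 10⁻⁵ mg/mL = 26.2 ng/mL.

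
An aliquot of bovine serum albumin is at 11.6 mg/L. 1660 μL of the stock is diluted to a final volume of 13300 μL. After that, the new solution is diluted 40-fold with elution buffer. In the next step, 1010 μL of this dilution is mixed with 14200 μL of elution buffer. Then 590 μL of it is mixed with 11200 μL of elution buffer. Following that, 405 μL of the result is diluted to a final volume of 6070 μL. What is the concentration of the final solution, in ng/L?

8.03 ng/L

Overall dilution factor = 8.012 × 40 × 15.06 × 19.98 × 14.99 = 1.45 × 10⁶.
11.6 mg/L / 1.45 × 10⁶ = 8.03 × 10⁻⁶ mg/L = 8.03 ng/L.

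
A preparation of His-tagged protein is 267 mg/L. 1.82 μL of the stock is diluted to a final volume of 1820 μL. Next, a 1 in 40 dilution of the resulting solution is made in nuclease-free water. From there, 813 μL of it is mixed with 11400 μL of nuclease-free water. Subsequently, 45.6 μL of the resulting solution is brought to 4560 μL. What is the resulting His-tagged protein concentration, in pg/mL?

4.44 pg/mL

Overall dilution factor = 1000 × 40 × 15.02 × 100 = 6.01 × 10⁷.
267 mg/L / 6.01 × 10⁷ = 4.44 × 10⁻⁶ mg/L = 4.44 pg/mL.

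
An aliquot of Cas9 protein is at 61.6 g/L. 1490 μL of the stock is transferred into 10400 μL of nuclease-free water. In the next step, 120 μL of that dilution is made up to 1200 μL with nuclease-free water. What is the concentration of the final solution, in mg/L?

Overall dilution factor = 7.980 × 10 = 79.8.
61.6 g/L / 79.8 = 0.772 g/L = 772 mg/L.

772 mg/L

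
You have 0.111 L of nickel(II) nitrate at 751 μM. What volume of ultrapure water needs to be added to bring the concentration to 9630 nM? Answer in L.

9630 nM = 9.63 μM.
V₂ = C₁V₁/C₂ = 751 × 0.111 / 9.63 = 8.66 L.
Diluent to add = V₂ − V₁ = 8.66 − 0.111 = 8.55 L.

8.55 L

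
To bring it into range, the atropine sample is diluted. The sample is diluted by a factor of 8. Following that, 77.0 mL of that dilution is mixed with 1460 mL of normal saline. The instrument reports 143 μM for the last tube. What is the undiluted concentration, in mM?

22.8 mM

Overall dilution factor = 8 × 19.96 = 160.
Original = 143 μM × 160 = 2.28 × 10⁴ μM = 22.8 mM.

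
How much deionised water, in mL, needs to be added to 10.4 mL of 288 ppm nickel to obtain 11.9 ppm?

V₂ = C₁V₁/C₂ = 288 × 10.4 / 11.9 = 252 mL.
Diluent to add = V₂ − V₁ = 252 − 10.4 = 241 mL.

241 mL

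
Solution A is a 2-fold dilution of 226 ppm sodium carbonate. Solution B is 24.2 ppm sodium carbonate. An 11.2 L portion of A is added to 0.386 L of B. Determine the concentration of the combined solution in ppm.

110 ppm

C_A = 226 ppm / 2 = 113 ppm.
C_mix = (C_A·V_A + C_B·V_B)/(V_A + V_B) = (113×11.2 + 24.2×0.386) / 11.59 = 110 ppm.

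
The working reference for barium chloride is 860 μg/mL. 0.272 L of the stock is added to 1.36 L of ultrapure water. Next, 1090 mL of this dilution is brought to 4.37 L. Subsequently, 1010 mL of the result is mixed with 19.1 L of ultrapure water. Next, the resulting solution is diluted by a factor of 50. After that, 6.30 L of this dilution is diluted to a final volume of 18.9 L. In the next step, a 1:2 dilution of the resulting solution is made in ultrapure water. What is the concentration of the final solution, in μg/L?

Overall dilution factor = 6 × 4.009 × 19.91 × 50 × 3 × 2 = 1.44 × 10⁵.
860 μg/mL / 1.44 × 10⁵ = 5.99 × 10⁻³ μg/mL = 5.99 μg/L.

5.99 μg/L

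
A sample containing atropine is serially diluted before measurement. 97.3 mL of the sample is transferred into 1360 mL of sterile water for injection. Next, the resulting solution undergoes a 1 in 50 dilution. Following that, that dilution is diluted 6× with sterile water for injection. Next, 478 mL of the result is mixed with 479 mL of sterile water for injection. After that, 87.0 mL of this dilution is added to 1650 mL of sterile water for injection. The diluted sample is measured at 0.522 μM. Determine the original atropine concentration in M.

Overall dilution factor = 14.98 × 50 × 6 × 2.002 × 19.97 = 1.80 × 10⁵.
Original = 0.522 μM × 1.80 × 10⁵ = 9.38 × 10⁴ μM = 0.0938 M.

0.0938 M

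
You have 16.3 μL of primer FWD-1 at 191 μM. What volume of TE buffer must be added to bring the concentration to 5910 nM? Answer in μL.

510 μL

5910 nM = 5.91 μM.
V₂ = C₁V₁/C₂ = 191 × 16.3 / 5.91 = 527 μL.
Diluent to add = V₂ − V₁ = 527 − 16.3 = 510 μL.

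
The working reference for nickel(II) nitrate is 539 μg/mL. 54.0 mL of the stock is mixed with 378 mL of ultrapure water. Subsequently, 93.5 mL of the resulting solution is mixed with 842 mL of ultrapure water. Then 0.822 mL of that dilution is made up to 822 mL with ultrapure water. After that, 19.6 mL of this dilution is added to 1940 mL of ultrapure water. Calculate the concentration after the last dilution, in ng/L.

67.4 ng/L

Overall dilution factor = 8 × 10.01 × 1000 × 99.98 = 8.00 × 10⁶.
539 μg/mL / 8.00 × 10⁶ = 6.74 × 10⁻⁵ μg/mL = 67.4 ng/L.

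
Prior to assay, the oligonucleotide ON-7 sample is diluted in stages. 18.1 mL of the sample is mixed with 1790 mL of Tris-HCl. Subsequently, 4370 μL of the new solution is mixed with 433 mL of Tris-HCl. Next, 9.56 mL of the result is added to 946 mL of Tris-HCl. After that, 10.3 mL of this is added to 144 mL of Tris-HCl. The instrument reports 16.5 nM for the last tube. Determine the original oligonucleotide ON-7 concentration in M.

0.247 M

Overall dilution factor = 99.90 × 100.1 × 99.95 × 14.98 = 1.50 × 10⁷.
Original = 16.5 nM × 1.50 × 10⁷ = 2.47 × 10⁸ nM = 0.247 M.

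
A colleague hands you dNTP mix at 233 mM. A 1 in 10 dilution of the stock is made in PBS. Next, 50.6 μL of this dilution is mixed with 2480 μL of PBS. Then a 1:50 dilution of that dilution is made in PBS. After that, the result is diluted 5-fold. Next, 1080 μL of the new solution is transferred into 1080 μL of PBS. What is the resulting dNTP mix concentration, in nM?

932 nM

Overall dilution factor = 10 × 50.01 × 50 × 5 × 2 = 2.50 × 10⁵.
233 mM / 2.50 × 10⁵ = 9.32 × 10⁻⁴ mM = 932 nM.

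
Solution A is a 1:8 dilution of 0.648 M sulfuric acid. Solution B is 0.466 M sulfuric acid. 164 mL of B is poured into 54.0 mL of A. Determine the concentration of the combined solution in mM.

C_A = 0.648 M / 8 = 0.0810 M.
C_mix = (C_A·V_A + C_B·V_B)/(V_A + V_B) = (0.0810×54.0 + 0.466×164) / 218.0 = 0.371 M = 371 mM.

371 mM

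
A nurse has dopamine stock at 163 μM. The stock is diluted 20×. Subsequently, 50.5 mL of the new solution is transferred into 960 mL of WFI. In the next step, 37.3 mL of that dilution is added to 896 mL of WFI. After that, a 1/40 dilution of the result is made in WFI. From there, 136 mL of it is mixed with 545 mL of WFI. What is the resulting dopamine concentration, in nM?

0.0813 nM

Overall dilution factor = 20 × 20.01 × 25.02 × 40 × 5.007 = 2.01 × 10⁶.
163 μM / 2.01 × 10⁶ = 8.13 × 10⁻⁵ μM = 0.0813 nM.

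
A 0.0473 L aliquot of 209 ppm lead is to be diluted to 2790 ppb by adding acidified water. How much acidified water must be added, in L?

2790 ppb = 2.79 ppm.
V₂ = C₁V₁/C₂ = 209 × 0.0473 / 2.79 = 3.54 L.
Diluent to add = V₂ − V₁ = 3.54 − 0.0473 = 3.50 L.

3.50 L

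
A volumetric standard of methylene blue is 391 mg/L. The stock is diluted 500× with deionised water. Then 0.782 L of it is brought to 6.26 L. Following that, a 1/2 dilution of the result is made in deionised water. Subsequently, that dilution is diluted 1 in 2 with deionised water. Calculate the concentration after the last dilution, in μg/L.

Overall dilution factor = 500 × 8.005 × 2 × 2 = 1.60 × 10⁴.
391 mg/L / 1.60 × 10⁴ = 0.0244 mg/L = 24.4 μg/L.

24.4 μg/L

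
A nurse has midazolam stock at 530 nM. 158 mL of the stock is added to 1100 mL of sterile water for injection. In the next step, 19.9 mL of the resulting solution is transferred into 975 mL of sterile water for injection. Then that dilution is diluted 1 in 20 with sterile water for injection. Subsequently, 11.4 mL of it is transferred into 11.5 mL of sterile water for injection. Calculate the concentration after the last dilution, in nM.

Overall dilution factor = 7.962 × 49.99 × 20 × 2.009 = 1.60 × 10⁴.
530 nM / 1.60 × 10⁴ = 0.0331 nM.

0.0331 nM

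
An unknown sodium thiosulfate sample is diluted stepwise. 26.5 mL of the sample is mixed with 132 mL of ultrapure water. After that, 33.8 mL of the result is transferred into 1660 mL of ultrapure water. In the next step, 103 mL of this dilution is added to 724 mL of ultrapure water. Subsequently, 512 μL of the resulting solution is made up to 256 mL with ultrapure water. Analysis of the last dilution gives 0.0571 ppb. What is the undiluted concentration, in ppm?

Overall dilution factor = 5.981 × 50.11 × 8.029 × 500 = 1.20 × 10⁶.
Original = 0.0571 ppb × 1.20 × 10⁶ = 6.87 × 10⁴ ppb = 68.7 ppm.

68.7 ppm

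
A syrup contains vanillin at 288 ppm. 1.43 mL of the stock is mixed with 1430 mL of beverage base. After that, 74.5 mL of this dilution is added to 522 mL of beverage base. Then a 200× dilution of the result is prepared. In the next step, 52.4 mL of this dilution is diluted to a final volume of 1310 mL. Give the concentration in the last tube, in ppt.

Overall dilution factor = 1001 × 8.007 × 200 × 25 = 4.01 × 10⁷.
288 ppm / 4.01 × 10⁷ = 7.19 × 10⁻⁶ ppm = 7.19 ppt.

7.19 ppt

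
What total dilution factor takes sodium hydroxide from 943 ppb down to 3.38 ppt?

2.79 × 10⁵

Factor = C₀/C_target = 943 ppb / 3.38 ppt = 2.79 × 10⁵.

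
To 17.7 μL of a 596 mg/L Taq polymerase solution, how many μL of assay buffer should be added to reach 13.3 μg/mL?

13.3 μg/mL = 13.3 mg/L.
V₂ = C₁V₁/C₂ = 596 × 17.7 / 13.3 = 793 μL.
Diluent to add = V₂ − V₁ = 793 − 17.7 = 775 μL.

775 μL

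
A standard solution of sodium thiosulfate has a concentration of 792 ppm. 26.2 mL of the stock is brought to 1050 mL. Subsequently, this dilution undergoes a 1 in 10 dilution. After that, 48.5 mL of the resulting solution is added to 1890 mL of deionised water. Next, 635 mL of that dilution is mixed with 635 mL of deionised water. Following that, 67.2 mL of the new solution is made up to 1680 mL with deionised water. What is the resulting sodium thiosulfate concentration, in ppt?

Overall dilution factor = 40.08 × 10 × 39.97 × 2 × 25 = 8.01 × 10⁵.
792 ppm / 8.01 × 10⁵ = 9.89 × 10⁻⁴ ppm = 989 ppt.

989 ppt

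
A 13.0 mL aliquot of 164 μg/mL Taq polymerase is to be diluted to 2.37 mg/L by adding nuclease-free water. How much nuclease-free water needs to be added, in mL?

887 mL

2.37 mg/L = 2.37 μg/mL.
V₂ = C₁V₁/C₂ = 164 × 13.0 / 2.37 = 900 mL.
Diluent to add = V₂ − V₁ = 900 − 13.0 = 887 mL.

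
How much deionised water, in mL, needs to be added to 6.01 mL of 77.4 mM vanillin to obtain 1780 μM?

255 mL

1780 μM = 1.78 mM.
V₂ = C₁V₁/C₂ = 77.4 × 6.01 / 1.78 = 261 mL.
Diluent to add = V₂ − V₁ = 261 − 6.01 = 255 mL.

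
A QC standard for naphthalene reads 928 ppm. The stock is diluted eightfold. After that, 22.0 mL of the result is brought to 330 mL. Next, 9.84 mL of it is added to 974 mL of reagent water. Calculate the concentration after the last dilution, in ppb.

Overall dilution factor = 8 × 15 × 99.98 = 1.20 × 10⁴.
928 ppm / 1.20 × 10⁴ = 0.0773 ppm = 77.3 ppb.

77.3 ppb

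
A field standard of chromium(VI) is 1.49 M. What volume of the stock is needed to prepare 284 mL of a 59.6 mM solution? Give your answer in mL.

59.6 mM = 0.0596 M.
V₁ = C₂V₂/C₁ = 0.0596 × 284 / 1.49 = 11.4 mL.

11.4 mL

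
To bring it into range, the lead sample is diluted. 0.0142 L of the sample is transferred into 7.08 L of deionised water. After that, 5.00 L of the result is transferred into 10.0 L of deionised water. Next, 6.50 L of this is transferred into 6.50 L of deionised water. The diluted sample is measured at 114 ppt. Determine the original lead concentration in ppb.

Overall dilution factor = 499.6 × 3 × 2 = 2998.
Original = 114 ppt × 2998 = 3.42 × 10⁵ ppt = 342 ppb.

342 ppb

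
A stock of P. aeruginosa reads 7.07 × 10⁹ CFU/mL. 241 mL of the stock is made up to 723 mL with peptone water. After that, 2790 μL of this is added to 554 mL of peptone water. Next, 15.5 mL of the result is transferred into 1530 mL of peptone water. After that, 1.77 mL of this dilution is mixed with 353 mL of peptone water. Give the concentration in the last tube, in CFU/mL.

591 CFU/mL

Overall dilution factor = 3 × 199.6 × 99.71 × 200.4 = 1.20 × 10⁷.
7.07 × 10⁹ CFU/mL / 1.20 × 10⁷ = 591 CFU/mL.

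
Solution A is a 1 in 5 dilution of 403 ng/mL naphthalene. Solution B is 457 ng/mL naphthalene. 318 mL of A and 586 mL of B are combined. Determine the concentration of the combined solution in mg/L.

C_A = 403 ng/mL / 5 = 80.6 ng/mL.
C_mix = (C_A·V_A + C_B·V_B)/(V_A + V_B) = (80.6×318 + 457×586) / 904.0 = 325 ng/mL = 0.325 mg/L.

0.325 mg/L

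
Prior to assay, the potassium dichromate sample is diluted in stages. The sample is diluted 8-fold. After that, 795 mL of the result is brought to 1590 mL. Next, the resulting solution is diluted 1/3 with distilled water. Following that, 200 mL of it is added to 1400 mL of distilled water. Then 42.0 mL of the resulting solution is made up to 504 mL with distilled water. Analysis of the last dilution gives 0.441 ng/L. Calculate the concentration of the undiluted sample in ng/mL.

2.03 ng/mL

Overall dilution factor = 8 × 2 × 3 × 8 × 12 = 4608.
Original = 0.441 ng/L × 4608 = 2032 ng/L = 2.03 ng/mL.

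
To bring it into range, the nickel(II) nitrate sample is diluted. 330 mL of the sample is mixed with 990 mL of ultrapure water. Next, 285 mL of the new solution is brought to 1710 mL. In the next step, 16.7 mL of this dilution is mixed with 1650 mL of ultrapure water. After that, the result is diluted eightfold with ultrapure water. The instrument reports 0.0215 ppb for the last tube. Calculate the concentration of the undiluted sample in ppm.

Overall dilution factor = 4 × 6 × 99.80 × 8 = 1.92 × 10⁴.
Original = 0.0215 ppb × 1.92 × 10⁴ = 412 ppb = 0.412 ppm.

0.412 ppm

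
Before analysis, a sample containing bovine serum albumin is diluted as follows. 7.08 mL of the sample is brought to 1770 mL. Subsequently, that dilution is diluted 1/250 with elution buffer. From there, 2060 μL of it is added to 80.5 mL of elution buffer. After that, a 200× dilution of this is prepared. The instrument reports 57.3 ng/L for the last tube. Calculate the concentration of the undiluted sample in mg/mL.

28.7 mg/mL

Overall dilution factor = 250 × 250 × 40.08 × 200 = 5.01 × 10⁸.
Original = 57.3 ng/L × 5.01 × 10⁸ = 2.87 × 10¹⁰ ng/L = 28.7 mg/mL.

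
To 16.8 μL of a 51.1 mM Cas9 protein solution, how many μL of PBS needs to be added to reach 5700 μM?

5700 μM = 5.70 mM.
V₂ = C₁V₁/C₂ = 51.1 × 16.8 / 5.70 = 151 μL.
Diluent to add = V₂ − V₁ = 151 − 16.8 = 134 μL.

134 μL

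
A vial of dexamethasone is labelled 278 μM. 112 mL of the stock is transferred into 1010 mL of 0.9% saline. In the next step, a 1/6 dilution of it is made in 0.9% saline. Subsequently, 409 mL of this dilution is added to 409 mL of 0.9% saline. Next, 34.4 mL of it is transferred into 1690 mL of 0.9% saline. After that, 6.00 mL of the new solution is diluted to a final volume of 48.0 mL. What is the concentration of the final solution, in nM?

Overall dilution factor = 10.02 × 6 × 2 × 50.13 × 8 = 4.82 × 10⁴.
278 μM / 4.82 × 10⁴ = 5.77 × 10⁻³ μM = 5.77 nM.

5.77 nM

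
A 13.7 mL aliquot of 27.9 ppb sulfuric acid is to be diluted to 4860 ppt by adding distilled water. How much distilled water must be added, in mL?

64.9 mL

4860 ppt = 4.86 ppb.
V₂ = C₁V₁/C₂ = 27.9 × 13.7 / 4.86 = 78.6 mL.
Diluent to add = V₂ − V₁ = 78.6 − 13.7 = 64.9 mL.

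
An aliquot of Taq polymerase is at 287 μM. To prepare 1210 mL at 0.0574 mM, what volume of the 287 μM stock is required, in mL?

0.0574 mM = 57.4 μM.
V₁ = C₂V₂/C₁ = 57.4 × 1210 / 287 = 242 mL.

242 mL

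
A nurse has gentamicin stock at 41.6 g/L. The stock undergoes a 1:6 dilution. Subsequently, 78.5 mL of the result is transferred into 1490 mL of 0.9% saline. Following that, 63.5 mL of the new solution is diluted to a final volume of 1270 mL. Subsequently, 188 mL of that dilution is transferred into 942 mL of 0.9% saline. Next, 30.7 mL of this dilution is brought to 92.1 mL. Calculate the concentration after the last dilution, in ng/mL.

Overall dilution factor = 6 × 19.98 × 20 × 6.011 × 3 = 4.32 × 10⁴.
41.6 g/L / 4.32 × 10⁴ = 9.62 × 10⁻⁴ g/L = 962 ng/mL.

962 ng/mL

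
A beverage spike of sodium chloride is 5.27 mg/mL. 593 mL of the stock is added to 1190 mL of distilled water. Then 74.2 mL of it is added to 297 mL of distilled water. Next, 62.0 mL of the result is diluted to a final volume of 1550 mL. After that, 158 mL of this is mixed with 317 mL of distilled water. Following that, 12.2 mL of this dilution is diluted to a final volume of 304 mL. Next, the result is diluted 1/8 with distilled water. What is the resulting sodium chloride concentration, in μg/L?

Overall dilution factor = 3.007 × 5.003 × 25 × 3.006 × 24.92 × 8 = 2.25 × 10⁵.
5.27 mg/mL / 2.25 × 10⁵ = 2.34 × 10⁻⁵ mg/mL = 23.4 μg/L.

23.4 μg/L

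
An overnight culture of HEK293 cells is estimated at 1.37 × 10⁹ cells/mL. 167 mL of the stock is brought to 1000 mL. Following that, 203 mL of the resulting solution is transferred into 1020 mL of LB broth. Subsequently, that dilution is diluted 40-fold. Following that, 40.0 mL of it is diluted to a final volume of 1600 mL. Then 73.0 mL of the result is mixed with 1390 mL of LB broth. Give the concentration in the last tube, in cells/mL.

Overall dilution factor = 5.988 × 6.025 × 40 × 40 × 20.04 = 1.16 × 10⁶.
1.37 × 10⁹ cells/mL / 1.16 × 10⁶ = 1180 cells/mL.

1180 cells/mL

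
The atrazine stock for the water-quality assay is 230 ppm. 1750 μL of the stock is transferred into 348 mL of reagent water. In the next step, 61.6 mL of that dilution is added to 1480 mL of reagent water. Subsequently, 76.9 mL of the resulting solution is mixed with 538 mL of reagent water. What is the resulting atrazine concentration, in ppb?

Overall dilution factor = 199.9 × 25.03 × 7.996 = 4.00 × 10⁴.
230 ppm / 4.00 × 10⁴ = 5.75 × 10⁻³ ppm = 5.75 ppb.

5.75 ppb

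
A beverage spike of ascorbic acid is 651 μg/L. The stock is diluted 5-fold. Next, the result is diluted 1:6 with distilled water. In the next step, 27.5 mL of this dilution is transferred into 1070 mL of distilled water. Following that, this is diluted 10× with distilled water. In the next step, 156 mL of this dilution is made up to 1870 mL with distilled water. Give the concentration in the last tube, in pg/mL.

Overall dilution factor = 5 × 6 × 39.91 × 10 × 11.99 = 1.44 × 10⁵.
651 μg/L / 1.44 × 10⁵ = 4.54 × 10⁻³ μg/L = 4.54 pg/mL.

4.54 pg/mL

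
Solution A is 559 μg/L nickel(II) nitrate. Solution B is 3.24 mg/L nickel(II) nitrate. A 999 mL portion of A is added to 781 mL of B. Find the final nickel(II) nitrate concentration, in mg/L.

1.74 mg/L

C_B = 3.24 mg/L = 3240 μg/L.
C_mix = (C_A·V_A + C_B·V_B)/(V_A + V_B) = (559×999 + 3240×781) / 1780 = 1735 μg/L = 1.74 mg/L.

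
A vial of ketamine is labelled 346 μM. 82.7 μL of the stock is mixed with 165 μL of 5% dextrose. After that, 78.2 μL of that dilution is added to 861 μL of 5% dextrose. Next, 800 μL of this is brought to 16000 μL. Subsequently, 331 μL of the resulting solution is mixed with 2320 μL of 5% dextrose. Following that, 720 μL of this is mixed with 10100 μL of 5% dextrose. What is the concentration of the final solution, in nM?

Overall dilution factor = 2.995 × 12.01 × 20 × 8.009 × 15.03 = 8.66 × 10⁴.
346 μM / 8.66 × 10⁴ = 4.00 × 10⁻³ μM = 4.00 nM.

4.00 nM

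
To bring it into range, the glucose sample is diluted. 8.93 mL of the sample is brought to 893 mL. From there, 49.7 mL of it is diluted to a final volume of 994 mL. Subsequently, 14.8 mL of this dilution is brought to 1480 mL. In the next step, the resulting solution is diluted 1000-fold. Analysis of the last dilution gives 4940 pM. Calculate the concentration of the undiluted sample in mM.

Overall dilution factor = 100 × 20 × 100 × 1000 = 2.00 × 10⁸.
Original = 4940 pM × 2.00 × 10⁸ = 9.88 × 10¹¹ pM = 988 mM.

988 mM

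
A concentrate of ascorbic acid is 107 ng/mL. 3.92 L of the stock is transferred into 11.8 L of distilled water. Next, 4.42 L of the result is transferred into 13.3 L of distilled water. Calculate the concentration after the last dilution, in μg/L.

6.66 μg/L

Overall dilution factor = 4.010 × 4.009 = 16.1.
107 ng/mL / 16.1 = 6.66 ng/mL = 6.66 μg/L.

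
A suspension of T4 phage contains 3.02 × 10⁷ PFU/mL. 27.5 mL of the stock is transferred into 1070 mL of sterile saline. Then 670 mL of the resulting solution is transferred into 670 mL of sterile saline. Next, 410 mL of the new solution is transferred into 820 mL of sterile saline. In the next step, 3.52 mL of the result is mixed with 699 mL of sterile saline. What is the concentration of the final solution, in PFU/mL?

Overall dilution factor = 39.91 × 2 × 3 × 199.6 = 4.78 × 10⁴.
3.02 × 10⁷ PFU/mL / 4.78 × 10⁴ = 632 PFU/mL.

632 PFU/mL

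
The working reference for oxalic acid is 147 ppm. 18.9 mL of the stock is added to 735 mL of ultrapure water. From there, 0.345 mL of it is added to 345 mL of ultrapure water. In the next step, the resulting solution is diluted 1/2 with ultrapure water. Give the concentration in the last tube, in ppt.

Overall dilution factor = 39.89 × 1001 × 2 = 7.99 × 10⁴.
147 ppm / 7.99 × 10⁴ = 1.84 × 10⁻³ ppm = 1840 ppt.

1840 ppt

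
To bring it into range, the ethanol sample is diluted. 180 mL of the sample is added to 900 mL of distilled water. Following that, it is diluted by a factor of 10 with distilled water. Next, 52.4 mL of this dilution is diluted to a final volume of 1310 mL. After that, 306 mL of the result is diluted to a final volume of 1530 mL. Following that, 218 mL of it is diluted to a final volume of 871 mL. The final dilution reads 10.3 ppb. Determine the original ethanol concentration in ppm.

Overall dilution factor = 6 × 10 × 25 × 5 × 3.995 = 3.00 × 10⁴.
Original = 10.3 ppb × 3.00 × 10⁴ = 3.09 × 10⁵ ppb = 309 ppm.

309 ppm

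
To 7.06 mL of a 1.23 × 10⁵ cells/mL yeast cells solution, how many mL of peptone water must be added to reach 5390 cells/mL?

V₂ = C₁V₁/C₂ = 1.23 × 10⁵ × 7.06 / 5390 = 161 mL.
Diluent to add = V₂ − V₁ = 161 − 7.06 = 154 mL.

154 mL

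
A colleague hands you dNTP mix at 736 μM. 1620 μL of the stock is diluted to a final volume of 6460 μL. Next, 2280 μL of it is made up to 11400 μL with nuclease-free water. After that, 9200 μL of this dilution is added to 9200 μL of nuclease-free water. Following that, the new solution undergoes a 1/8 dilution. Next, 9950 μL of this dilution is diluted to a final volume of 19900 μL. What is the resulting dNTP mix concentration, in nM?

1150 nM

Overall dilution factor = 3.988 × 5 × 2 × 8 × 2 = 638.
736 μM / 638 = 1.15 μM = 1150 nM.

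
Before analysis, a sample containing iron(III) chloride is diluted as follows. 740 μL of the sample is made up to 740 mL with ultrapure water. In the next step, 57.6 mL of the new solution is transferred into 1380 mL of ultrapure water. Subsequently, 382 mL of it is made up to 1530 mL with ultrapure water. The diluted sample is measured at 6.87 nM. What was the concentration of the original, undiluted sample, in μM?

687 μM

Overall dilution factor = 1000 × 24.96 × 4.005 = 10.00 × 10⁴.
Original = 6.87 nM × 10.00 × 10⁴ = 6.87 × 10⁵ nM = 687 μM.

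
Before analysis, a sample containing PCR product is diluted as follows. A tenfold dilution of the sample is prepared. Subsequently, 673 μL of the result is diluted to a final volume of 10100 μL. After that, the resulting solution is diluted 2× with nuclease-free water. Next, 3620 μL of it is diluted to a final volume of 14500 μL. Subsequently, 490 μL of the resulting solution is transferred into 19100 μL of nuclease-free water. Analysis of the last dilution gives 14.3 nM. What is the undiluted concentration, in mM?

Overall dilution factor = 10 × 15.01 × 2 × 4.006 × 39.98 = 4.81 × 10⁴.
Original = 14.3 nM × 4.81 × 10⁴ = 6.87 × 10⁵ nM = 0.687 mM.

0.687 mM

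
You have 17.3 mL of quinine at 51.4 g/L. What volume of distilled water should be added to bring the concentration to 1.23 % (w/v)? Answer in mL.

55.0 mL

1.23 % (w/v) = 12.3 g/L.
V₂ = C₁V₁/C₂ = 51.4 × 17.3 / 12.3 = 72.3 mL.
Diluent to add = V₂ − V₁ = 72.3 − 17.3 = 55.0 mL.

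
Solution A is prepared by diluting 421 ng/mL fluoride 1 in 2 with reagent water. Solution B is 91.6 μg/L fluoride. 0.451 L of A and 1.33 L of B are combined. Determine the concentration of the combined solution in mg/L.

0.122 mg/L

C_A = 421 ng/mL / 2 = 210 ng/mL.
C_B = 91.6 μg/L = 91.6 ng/mL.
C_mix = (C_A·V_A + C_B·V_B)/(V_A + V_B) = (210×0.451 + 91.6×1.33) / 1.781 = 122 ng/mL = 0.122 mg/L.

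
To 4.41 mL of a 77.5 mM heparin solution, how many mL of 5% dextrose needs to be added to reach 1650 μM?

1650 μM = 1.65 mM.
V₂ = C₁V₁/C₂ = 77.5 × 4.41 / 1.65 = 207 mL.
Diluent to add = V₂ − V₁ = 207 − 4.41 = 203 mL.

203 mL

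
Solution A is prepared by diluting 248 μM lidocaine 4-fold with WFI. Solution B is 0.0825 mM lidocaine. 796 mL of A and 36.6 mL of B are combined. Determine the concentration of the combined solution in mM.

0.0629 mM

C_A = 248 μM / 4 = 62.0 μM.
C_B = 0.0825 mM = 82.5 μM.
C_mix = (C_A·V_A + C_B·V_B)/(V_A + V_B) = (62.0×796 + 82.5×36.6) / 832.6 = 62.9 μM = 0.0629 mM.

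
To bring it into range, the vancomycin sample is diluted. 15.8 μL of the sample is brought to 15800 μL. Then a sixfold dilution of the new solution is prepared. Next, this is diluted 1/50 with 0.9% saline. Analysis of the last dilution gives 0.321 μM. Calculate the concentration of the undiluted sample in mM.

96.3 mM

Overall dilution factor = 1000 × 6 × 50 = 3.00 × 10⁵.
Original = 0.321 μM × 3.00 × 10⁵ = 9.63 × 10⁴ μM = 96.3 mM.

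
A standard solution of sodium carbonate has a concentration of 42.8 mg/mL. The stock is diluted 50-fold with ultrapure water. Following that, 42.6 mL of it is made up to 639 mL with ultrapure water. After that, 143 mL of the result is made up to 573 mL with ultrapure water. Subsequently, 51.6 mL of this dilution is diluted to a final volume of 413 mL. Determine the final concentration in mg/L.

1.78 mg/L

Overall dilution factor = 50 × 15 × 4.007 × 8.004 = 2.41 × 10⁴.
42.8 mg/mL / 2.41 × 10⁴ = 1.78 × 10⁻³ mg/mL = 1.78 mg/L.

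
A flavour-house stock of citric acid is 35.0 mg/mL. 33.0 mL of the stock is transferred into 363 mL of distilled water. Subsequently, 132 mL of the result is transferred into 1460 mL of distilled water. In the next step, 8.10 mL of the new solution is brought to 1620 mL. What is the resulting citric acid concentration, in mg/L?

1.21 mg/L

Overall dilution factor = 12 × 12.06 × 200 = 2.89 × 10⁴.
35.0 mg/mL / 2.89 × 10⁴ = 1.21 × 10⁻³ mg/mL = 1.21 mg/L.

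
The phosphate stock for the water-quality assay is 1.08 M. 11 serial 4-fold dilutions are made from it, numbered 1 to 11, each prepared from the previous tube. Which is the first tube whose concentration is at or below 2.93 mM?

Tube n has concentration 1.08 M / 4ⁿ.
Need 4ⁿ ≥ 1.08 M / 2.93 mM = 369, so n ≥ 4.26.
First such tube: n = 5.

tube 5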